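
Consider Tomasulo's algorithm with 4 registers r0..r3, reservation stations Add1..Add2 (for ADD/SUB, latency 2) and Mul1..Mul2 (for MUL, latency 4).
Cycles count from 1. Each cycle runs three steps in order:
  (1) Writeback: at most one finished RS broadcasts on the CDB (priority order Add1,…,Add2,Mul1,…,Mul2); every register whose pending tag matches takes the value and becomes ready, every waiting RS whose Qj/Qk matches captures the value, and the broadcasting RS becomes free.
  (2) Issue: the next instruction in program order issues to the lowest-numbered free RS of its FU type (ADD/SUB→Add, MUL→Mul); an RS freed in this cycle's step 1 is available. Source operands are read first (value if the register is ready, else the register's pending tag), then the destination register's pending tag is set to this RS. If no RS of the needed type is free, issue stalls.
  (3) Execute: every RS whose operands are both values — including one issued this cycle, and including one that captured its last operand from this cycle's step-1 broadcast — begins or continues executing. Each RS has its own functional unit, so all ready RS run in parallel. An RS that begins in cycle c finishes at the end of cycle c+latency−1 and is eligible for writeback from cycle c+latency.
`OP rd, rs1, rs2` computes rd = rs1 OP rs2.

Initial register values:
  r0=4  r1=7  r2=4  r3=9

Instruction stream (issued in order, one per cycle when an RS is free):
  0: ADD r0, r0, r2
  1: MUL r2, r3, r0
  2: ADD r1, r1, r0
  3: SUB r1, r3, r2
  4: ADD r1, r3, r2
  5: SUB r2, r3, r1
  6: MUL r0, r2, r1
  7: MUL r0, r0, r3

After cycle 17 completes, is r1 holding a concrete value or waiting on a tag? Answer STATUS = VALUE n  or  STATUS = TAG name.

c1: issue ADD r0<-Add1 | r0:Add1,r1:7,r2:4,r3:9
c2: issue MUL r2<-Mul1 | r0:Add1,r1:7,r2:Mul1,r3:9
c3: CDB Add1=8; issue ADD r1<-Add1 | r0:8,r1:Add1,r2:Mul1,r3:9
c4: issue SUB r1<-Add2 | r0:8,r1:Add2,r2:Mul1,r3:9
c5: CDB Add1=15; issue ADD r1<-Add1 | r0:8,r1:Add1,r2:Mul1,r3:9
c6: stall | r0:8,r1:Add1,r2:Mul1,r3:9
c7: CDB Mul1=72; stall | r0:8,r1:Add1,r2:72,r3:9
c8: stall | r0:8,r1:Add1,r2:72,r3:9
c9: CDB Add1=81; issue SUB r2<-Add1 | r0:8,r1:81,r2:Add1,r3:9
c10: CDB Add2=-63; issue MUL r0<-Mul1 | r0:Mul1,r1:81,r2:Add1,r3:9
c11: CDB Add1=-72; issue MUL r0<-Mul2 | r0:Mul2,r1:81,r2:-72,r3:9
c12: - | r0:Mul2,r1:81,r2:-72,r3:9
c13: - | r0:Mul2,r1:81,r2:-72,r3:9
c14: - | r0:Mul2,r1:81,r2:-72,r3:9
c15: CDB Mul1=-5832 | r0:Mul2,r1:81,r2:-72,r3:9
c16: - | r0:Mul2,r1:81,r2:-72,r3:9
c17: - | r0:Mul2,r1:81,r2:-72,r3:9

STATUS = VALUE 81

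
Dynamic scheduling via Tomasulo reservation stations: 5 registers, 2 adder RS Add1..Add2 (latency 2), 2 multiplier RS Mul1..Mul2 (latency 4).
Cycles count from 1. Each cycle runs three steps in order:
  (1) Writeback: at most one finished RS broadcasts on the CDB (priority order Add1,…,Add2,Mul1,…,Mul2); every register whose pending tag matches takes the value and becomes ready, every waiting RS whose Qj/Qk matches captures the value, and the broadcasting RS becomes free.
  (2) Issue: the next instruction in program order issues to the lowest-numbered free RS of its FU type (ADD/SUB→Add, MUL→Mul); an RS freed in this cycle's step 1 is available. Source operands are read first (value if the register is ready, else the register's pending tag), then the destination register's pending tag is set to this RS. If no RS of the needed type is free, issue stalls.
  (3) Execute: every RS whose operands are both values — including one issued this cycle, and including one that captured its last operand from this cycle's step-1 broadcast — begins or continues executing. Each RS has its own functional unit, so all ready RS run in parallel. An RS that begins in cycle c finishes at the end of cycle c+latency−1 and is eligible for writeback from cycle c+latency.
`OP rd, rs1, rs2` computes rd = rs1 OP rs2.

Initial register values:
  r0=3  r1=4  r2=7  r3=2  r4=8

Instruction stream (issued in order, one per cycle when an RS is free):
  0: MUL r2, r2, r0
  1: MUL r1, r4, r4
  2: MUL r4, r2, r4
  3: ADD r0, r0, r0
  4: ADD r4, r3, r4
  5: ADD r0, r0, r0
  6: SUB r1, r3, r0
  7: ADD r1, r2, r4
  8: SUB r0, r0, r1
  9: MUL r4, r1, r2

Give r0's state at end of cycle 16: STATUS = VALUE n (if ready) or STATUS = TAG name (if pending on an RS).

STATUS = VALUE -179

c1: issue MUL r2<-Mul1 | r0:3,r1:4,r2:Mul1,r3:2,r4:8
c2: issue MUL r1<-Mul2 | r0:3,r1:Mul2,r2:Mul1,r3:2,r4:8
c3: stall | r0:3,r1:Mul2,r2:Mul1,r3:2,r4:8
c4: stall | r0:3,r1:Mul2,r2:Mul1,r3:2,r4:8
c5: CDB Mul1=21; issue MUL r4<-Mul1 | r0:3,r1:Mul2,r2:21,r3:2,r4:Mul1
c6: CDB Mul2=64; issue ADD r0<-Add1 | r0:Add1,r1:64,r2:21,r3:2,r4:Mul1
c7: issue ADD r4<-Add2 | r0:Add1,r1:64,r2:21,r3:2,r4:Add2
c8: CDB Add1=6; issue ADD r0<-Add1 | r0:Add1,r1:64,r2:21,r3:2,r4:Add2
c9: CDB Mul1=168; stall | r0:Add1,r1:64,r2:21,r3:2,r4:Add2
c10: CDB Add1=12; issue SUB r1<-Add1 | r0:12,r1:Add1,r2:21,r3:2,r4:Add2
c11: CDB Add2=170; issue ADD r1<-Add2 | r0:12,r1:Add2,r2:21,r3:2,r4:170
c12: CDB Add1=-10; issue SUB r0<-Add1 | r0:Add1,r1:Add2,r2:21,r3:2,r4:170
c13: CDB Add2=191; issue MUL r4<-Mul1 | r0:Add1,r1:191,r2:21,r3:2,r4:Mul1
c14: - | r0:Add1,r1:191,r2:21,r3:2,r4:Mul1
c15: CDB Add1=-179 | r0:-179,r1:191,r2:21,r3:2,r4:Mul1
c16: - | r0:-179,r1:191,r2:21,r3:2,r4:Mul1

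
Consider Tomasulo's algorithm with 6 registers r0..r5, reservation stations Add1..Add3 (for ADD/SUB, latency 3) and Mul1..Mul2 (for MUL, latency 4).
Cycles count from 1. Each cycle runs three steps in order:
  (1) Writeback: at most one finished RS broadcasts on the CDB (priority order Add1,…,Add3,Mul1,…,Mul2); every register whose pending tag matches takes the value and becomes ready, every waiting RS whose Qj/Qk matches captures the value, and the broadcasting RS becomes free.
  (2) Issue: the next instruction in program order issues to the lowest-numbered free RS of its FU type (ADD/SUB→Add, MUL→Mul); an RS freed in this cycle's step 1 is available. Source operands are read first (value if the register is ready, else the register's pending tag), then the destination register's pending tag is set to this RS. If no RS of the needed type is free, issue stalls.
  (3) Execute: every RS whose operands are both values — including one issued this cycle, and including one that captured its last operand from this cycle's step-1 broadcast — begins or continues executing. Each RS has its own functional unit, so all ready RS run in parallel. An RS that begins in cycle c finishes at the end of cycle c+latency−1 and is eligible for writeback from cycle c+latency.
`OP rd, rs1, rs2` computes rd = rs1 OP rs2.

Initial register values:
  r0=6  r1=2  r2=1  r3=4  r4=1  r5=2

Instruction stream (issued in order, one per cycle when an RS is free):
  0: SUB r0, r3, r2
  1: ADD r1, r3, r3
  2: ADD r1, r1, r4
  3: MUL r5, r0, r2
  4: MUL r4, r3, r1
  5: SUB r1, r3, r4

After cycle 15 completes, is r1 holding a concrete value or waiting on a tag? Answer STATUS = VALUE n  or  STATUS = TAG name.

  c1: issue SUB r0<-Add1  regs: r0:Add1,r1:2,r2:1,r3:4,r4:1,r5:2
  c2: issue ADD r1<-Add2  regs: r0:Add1,r1:Add2,r2:1,r3:4,r4:1,r5:2
  c3: issue ADD r1<-Add3  regs: r0:Add1,r1:Add3,r2:1,r3:4,r4:1,r5:2
  c4: CDB Add1=3; issue MUL r5<-Mul1  regs: r0:3,r1:Add3,r2:1,r3:4,r4:1,r5:Mul1
  c5: CDB Add2=8; issue MUL r4<-Mul2  regs: r0:3,r1:Add3,r2:1,r3:4,r4:Mul2,r5:Mul1
  c6: issue SUB r1<-Add1  regs: r0:3,r1:Add1,r2:1,r3:4,r4:Mul2,r5:Mul1
  c7: -  regs: r0:3,r1:Add1,r2:1,r3:4,r4:Mul2,r5:Mul1
  c8: CDB Add3=9  regs: r0:3,r1:Add1,r2:1,r3:4,r4:Mul2,r5:Mul1
  c9: CDB Mul1=3  regs: r0:3,r1:Add1,r2:1,r3:4,r4:Mul2,r5:3
  c10: -  regs: r0:3,r1:Add1,r2:1,r3:4,r4:Mul2,r5:3
  c11: -  regs: r0:3,r1:Add1,r2:1,r3:4,r4:Mul2,r5:3
  c12: CDB Mul2=36  regs: r0:3,r1:Add1,r2:1,r3:4,r4:36,r5:3
  c13: -  regs: r0:3,r1:Add1,r2:1,r3:4,r4:36,r5:3
  c14: -  regs: r0:3,r1:Add1,r2:1,r3:4,r4:36,r5:3
  c15: CDB Add1=-32  regs: r0:3,r1:-32,r2:1,r3:4,r4:36,r5:3

STATUS = VALUE -32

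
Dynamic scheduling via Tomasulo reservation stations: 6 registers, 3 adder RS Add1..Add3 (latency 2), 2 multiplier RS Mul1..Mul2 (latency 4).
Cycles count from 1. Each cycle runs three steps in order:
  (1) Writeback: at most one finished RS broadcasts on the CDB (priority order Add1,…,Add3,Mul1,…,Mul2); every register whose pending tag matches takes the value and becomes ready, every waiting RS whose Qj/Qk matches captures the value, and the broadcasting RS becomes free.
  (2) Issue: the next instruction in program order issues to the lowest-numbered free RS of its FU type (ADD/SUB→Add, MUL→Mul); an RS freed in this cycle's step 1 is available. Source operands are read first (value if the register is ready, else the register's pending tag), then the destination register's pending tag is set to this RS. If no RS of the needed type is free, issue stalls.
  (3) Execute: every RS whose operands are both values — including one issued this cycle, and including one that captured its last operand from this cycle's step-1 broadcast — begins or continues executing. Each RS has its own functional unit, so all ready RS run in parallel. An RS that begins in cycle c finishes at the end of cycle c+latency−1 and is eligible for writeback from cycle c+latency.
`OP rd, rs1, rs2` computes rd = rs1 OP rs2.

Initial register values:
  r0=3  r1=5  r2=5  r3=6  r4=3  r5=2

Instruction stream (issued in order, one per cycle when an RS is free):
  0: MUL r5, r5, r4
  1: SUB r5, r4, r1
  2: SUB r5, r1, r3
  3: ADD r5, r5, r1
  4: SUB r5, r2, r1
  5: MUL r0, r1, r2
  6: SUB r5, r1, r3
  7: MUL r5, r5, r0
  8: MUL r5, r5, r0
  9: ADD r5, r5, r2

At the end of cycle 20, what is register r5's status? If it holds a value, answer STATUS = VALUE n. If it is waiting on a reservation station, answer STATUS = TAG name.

STATUS = VALUE -620

  c1: issue MUL r5<-Mul1  regs: r0:3,r1:5,r2:5,r3:6,r4:3,r5:Mul1
  c2: issue SUB r5<-Add1  regs: r0:3,r1:5,r2:5,r3:6,r4:3,r5:Add1
  c3: issue SUB r5<-Add2  regs: r0:3,r1:5,r2:5,r3:6,r4:3,r5:Add2
  c4: CDB Add1=-2; issue ADD r5<-Add1  regs: r0:3,r1:5,r2:5,r3:6,r4:3,r5:Add1
  c5: CDB Add2=-1; issue SUB r5<-Add2  regs: r0:3,r1:5,r2:5,r3:6,r4:3,r5:Add2
  c6: CDB Mul1=6; issue MUL r0<-Mul1  regs: r0:Mul1,r1:5,r2:5,r3:6,r4:3,r5:Add2
  c7: CDB Add1=4; issue SUB r5<-Add1  regs: r0:Mul1,r1:5,r2:5,r3:6,r4:3,r5:Add1
  c8: CDB Add2=0; issue MUL r5<-Mul2  regs: r0:Mul1,r1:5,r2:5,r3:6,r4:3,r5:Mul2
  c9: CDB Add1=-1; stall  regs: r0:Mul1,r1:5,r2:5,r3:6,r4:3,r5:Mul2
  c10: CDB Mul1=25; issue MUL r5<-Mul1  regs: r0:25,r1:5,r2:5,r3:6,r4:3,r5:Mul1
  c11: issue ADD r5<-Add1  regs: r0:25,r1:5,r2:5,r3:6,r4:3,r5:Add1
  c12: -  regs: r0:25,r1:5,r2:5,r3:6,r4:3,r5:Add1
  c13: -  regs: r0:25,r1:5,r2:5,r3:6,r4:3,r5:Add1
  c14: CDB Mul2=-25  regs: r0:25,r1:5,r2:5,r3:6,r4:3,r5:Add1
  c15: -  regs: r0:25,r1:5,r2:5,r3:6,r4:3,r5:Add1
  c16: -  regs: r0:25,r1:5,r2:5,r3:6,r4:3,r5:Add1
  c17: -  regs: r0:25,r1:5,r2:5,r3:6,r4:3,r5:Add1
  c18: CDB Mul1=-625  regs: r0:25,r1:5,r2:5,r3:6,r4:3,r5:Add1
  c19: -  regs: r0:25,r1:5,r2:5,r3:6,r4:3,r5:Add1
  c20: CDB Add1=-620  regs: r0:25,r1:5,r2:5,r3:6,r4:3,r5:-620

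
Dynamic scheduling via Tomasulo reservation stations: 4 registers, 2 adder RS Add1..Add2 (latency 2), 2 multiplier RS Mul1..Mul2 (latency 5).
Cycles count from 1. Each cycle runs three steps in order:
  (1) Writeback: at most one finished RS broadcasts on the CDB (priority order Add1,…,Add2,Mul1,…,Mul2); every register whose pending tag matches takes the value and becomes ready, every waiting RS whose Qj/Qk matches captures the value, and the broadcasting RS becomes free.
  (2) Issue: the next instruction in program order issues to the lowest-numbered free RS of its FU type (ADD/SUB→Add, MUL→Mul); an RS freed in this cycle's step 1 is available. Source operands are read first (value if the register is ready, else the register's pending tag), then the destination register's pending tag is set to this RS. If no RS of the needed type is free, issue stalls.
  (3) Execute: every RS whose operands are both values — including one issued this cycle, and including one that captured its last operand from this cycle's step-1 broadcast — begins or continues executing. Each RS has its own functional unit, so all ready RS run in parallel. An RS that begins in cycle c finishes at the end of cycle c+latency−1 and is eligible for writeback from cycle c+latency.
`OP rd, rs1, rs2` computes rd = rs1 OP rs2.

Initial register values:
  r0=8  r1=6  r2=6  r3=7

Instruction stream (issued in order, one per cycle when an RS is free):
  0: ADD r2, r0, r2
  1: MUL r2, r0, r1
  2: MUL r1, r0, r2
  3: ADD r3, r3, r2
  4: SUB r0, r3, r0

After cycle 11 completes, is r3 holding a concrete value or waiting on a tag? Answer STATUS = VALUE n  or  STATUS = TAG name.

STATUS = VALUE 55

cycle 1: issue ADD r2<-Add1 // r0:8,r1:6,r2:Add1,r3:7
cycle 2: issue MUL r2<-Mul1 // r0:8,r1:6,r2:Mul1,r3:7
cycle 3: CDB Add1=14; issue MUL r1<-Mul2 // r0:8,r1:Mul2,r2:Mul1,r3:7
cycle 4: issue ADD r3<-Add1 // r0:8,r1:Mul2,r2:Mul1,r3:Add1
cycle 5: issue SUB r0<-Add2 // r0:Add2,r1:Mul2,r2:Mul1,r3:Add1
cycle 6: - // r0:Add2,r1:Mul2,r2:Mul1,r3:Add1
cycle 7: CDB Mul1=48 // r0:Add2,r1:Mul2,r2:48,r3:Add1
cycle 8: - // r0:Add2,r1:Mul2,r2:48,r3:Add1
cycle 9: CDB Add1=55 // r0:Add2,r1:Mul2,r2:48,r3:55
cycle 10: - // r0:Add2,r1:Mul2,r2:48,r3:55
cycle 11: CDB Add2=47 // r0:47,r1:Mul2,r2:48,r3:55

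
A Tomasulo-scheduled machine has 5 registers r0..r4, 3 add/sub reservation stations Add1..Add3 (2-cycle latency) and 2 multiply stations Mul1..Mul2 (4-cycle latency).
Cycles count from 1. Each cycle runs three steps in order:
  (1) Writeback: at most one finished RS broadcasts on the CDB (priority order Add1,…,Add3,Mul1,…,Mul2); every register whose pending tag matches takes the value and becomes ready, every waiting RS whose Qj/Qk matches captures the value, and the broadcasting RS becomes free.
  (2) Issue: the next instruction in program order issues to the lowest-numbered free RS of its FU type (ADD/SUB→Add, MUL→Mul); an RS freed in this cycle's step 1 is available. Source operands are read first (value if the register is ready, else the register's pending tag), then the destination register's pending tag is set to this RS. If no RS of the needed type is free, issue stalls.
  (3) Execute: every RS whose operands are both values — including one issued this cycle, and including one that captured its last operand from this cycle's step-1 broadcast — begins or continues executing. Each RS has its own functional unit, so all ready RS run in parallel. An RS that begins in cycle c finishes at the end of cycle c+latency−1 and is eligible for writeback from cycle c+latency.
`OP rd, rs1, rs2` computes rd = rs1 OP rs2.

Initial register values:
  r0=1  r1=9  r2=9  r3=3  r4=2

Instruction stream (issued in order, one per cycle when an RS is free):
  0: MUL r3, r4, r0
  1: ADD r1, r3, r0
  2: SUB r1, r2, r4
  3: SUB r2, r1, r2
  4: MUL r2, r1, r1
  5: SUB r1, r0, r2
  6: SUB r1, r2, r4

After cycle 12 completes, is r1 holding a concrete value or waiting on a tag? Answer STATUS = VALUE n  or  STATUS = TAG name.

STATUS = VALUE 47

  c1: issue MUL r3<-Mul1  regs: r0:1,r1:9,r2:9,r3:Mul1,r4:2
  c2: issue ADD r1<-Add1  regs: r0:1,r1:Add1,r2:9,r3:Mul1,r4:2
  c3: issue SUB r1<-Add2  regs: r0:1,r1:Add2,r2:9,r3:Mul1,r4:2
  c4: issue SUB r2<-Add3  regs: r0:1,r1:Add2,r2:Add3,r3:Mul1,r4:2
  c5: CDB Add2=7; issue MUL r2<-Mul2  regs: r0:1,r1:7,r2:Mul2,r3:Mul1,r4:2
  c6: CDB Mul1=2; issue SUB r1<-Add2  regs: r0:1,r1:Add2,r2:Mul2,r3:2,r4:2
  c7: CDB Add3=-2; issue SUB r1<-Add3  regs: r0:1,r1:Add3,r2:Mul2,r3:2,r4:2
  c8: CDB Add1=3  regs: r0:1,r1:Add3,r2:Mul2,r3:2,r4:2
  c9: CDB Mul2=49  regs: r0:1,r1:Add3,r2:49,r3:2,r4:2
  c10: -  regs: r0:1,r1:Add3,r2:49,r3:2,r4:2
  c11: CDB Add2=-48  regs: r0:1,r1:Add3,r2:49,r3:2,r4:2
  c12: CDB Add3=47  regs: r0:1,r1:47,r2:49,r3:2,r4:2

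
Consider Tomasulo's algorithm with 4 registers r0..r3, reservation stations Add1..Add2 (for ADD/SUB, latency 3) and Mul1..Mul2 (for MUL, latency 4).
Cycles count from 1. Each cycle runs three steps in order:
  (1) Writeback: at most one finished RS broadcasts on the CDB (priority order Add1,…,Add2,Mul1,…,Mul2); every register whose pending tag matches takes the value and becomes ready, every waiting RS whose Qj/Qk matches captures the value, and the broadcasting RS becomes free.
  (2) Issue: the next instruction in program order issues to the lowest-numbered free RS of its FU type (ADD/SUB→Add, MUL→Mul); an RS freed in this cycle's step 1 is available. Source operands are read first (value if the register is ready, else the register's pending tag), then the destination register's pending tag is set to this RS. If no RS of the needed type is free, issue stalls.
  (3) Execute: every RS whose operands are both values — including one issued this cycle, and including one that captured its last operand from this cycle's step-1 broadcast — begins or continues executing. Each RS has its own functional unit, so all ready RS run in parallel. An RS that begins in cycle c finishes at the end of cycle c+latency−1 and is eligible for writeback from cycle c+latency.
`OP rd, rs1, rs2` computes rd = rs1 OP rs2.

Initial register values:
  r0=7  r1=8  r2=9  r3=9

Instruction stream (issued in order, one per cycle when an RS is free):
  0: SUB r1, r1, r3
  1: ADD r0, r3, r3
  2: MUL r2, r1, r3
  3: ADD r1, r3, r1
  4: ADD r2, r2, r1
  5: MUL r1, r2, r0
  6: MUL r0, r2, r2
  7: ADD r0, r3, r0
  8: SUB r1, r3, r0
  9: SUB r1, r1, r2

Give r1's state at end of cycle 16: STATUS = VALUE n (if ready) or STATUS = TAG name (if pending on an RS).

cycle 1: issue SUB r1<-Add1 // r0:7,r1:Add1,r2:9,r3:9
cycle 2: issue ADD r0<-Add2 // r0:Add2,r1:Add1,r2:9,r3:9
cycle 3: issue MUL r2<-Mul1 // r0:Add2,r1:Add1,r2:Mul1,r3:9
cycle 4: CDB Add1=-1; issue ADD r1<-Add1 // r0:Add2,r1:Add1,r2:Mul1,r3:9
cycle 5: CDB Add2=18; issue ADD r2<-Add2 // r0:18,r1:Add1,r2:Add2,r3:9
cycle 6: issue MUL r1<-Mul2 // r0:18,r1:Mul2,r2:Add2,r3:9
cycle 7: CDB Add1=8; stall // r0:18,r1:Mul2,r2:Add2,r3:9
cycle 8: CDB Mul1=-9; issue MUL r0<-Mul1 // r0:Mul1,r1:Mul2,r2:Add2,r3:9
cycle 9: issue ADD r0<-Add1 // r0:Add1,r1:Mul2,r2:Add2,r3:9
cycle 10: stall // r0:Add1,r1:Mul2,r2:Add2,r3:9
cycle 11: CDB Add2=-1; issue SUB r1<-Add2 // r0:Add1,r1:Add2,r2:-1,r3:9
cycle 12: stall // r0:Add1,r1:Add2,r2:-1,r3:9
cycle 13: stall // r0:Add1,r1:Add2,r2:-1,r3:9
cycle 14: stall // r0:Add1,r1:Add2,r2:-1,r3:9
cycle 15: CDB Mul1=1; stall // r0:Add1,r1:Add2,r2:-1,r3:9
cycle 16: CDB Mul2=-18; stall // r0:Add1,r1:Add2,r2:-1,r3:9

STATUS = TAG Add2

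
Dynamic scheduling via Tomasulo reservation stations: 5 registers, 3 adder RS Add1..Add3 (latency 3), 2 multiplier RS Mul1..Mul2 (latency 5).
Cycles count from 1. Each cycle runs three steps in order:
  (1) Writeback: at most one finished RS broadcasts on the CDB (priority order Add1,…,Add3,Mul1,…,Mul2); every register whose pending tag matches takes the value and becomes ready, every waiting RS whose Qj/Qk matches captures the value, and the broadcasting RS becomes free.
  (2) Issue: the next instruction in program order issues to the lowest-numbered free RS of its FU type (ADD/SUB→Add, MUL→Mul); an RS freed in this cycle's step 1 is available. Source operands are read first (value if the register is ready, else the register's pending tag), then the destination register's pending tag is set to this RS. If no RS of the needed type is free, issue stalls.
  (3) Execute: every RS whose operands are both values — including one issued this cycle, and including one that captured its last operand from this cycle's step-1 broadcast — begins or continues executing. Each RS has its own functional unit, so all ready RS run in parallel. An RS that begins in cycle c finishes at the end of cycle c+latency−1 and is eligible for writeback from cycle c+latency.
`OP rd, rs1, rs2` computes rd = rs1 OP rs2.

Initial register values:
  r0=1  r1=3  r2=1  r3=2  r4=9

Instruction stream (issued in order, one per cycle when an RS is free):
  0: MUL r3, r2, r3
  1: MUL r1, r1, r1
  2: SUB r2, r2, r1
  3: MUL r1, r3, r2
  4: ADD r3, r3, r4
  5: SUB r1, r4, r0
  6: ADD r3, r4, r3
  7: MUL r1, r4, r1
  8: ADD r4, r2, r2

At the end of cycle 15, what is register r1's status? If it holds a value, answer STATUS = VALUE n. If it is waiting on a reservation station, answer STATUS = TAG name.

c1: issue MUL r3<-Mul1 | r0:1,r1:3,r2:1,r3:Mul1,r4:9
c2: issue MUL r1<-Mul2 | r0:1,r1:Mul2,r2:1,r3:Mul1,r4:9
c3: issue SUB r2<-Add1 | r0:1,r1:Mul2,r2:Add1,r3:Mul1,r4:9
c4: stall | r0:1,r1:Mul2,r2:Add1,r3:Mul1,r4:9
c5: stall | r0:1,r1:Mul2,r2:Add1,r3:Mul1,r4:9
c6: CDB Mul1=2; issue MUL r1<-Mul1 | r0:1,r1:Mul1,r2:Add1,r3:2,r4:9
c7: CDB Mul2=9; issue ADD r3<-Add2 | r0:1,r1:Mul1,r2:Add1,r3:Add2,r4:9
c8: issue SUB r1<-Add3 | r0:1,r1:Add3,r2:Add1,r3:Add2,r4:9
c9: stall | r0:1,r1:Add3,r2:Add1,r3:Add2,r4:9
c10: CDB Add1=-8; issue ADD r3<-Add1 | r0:1,r1:Add3,r2:-8,r3:Add1,r4:9
c11: CDB Add2=11; issue MUL r1<-Mul2 | r0:1,r1:Mul2,r2:-8,r3:Add1,r4:9
c12: CDB Add3=8; issue ADD r4<-Add2 | r0:1,r1:Mul2,r2:-8,r3:Add1,r4:Add2
c13: - | r0:1,r1:Mul2,r2:-8,r3:Add1,r4:Add2
c14: CDB Add1=20 | r0:1,r1:Mul2,r2:-8,r3:20,r4:Add2
c15: CDB Add2=-16 | r0:1,r1:Mul2,r2:-8,r3:20,r4:-16

STATUS = TAG Mul2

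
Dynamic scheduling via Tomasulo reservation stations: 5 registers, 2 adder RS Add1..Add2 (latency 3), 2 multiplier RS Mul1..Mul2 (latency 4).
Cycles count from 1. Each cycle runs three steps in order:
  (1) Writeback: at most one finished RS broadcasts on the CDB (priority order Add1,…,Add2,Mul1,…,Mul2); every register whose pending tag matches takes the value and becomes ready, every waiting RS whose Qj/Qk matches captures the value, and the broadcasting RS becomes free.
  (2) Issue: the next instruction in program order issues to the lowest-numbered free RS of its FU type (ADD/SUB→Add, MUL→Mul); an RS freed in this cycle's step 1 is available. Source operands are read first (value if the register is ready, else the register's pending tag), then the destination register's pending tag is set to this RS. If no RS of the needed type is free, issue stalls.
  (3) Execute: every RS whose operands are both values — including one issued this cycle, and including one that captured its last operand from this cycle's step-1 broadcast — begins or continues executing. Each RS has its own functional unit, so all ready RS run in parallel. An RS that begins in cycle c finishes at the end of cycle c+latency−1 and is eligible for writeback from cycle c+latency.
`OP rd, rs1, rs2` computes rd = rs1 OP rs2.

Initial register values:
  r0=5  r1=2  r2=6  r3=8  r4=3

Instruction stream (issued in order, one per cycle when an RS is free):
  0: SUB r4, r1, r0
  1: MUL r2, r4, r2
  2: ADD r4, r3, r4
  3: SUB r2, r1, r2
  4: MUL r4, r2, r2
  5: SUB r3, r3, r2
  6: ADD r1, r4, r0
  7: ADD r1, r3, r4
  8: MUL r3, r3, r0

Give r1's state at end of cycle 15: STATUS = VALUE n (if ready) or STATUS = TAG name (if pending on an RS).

  c1: issue SUB r4<-Add1  regs: r0:5,r1:2,r2:6,r3:8,r4:Add1
  c2: issue MUL r2<-Mul1  regs: r0:5,r1:2,r2:Mul1,r3:8,r4:Add1
  c3: issue ADD r4<-Add2  regs: r0:5,r1:2,r2:Mul1,r3:8,r4:Add2
  c4: CDB Add1=-3; issue SUB r2<-Add1  regs: r0:5,r1:2,r2:Add1,r3:8,r4:Add2
  c5: issue MUL r4<-Mul2  regs: r0:5,r1:2,r2:Add1,r3:8,r4:Mul2
  c6: stall  regs: r0:5,r1:2,r2:Add1,r3:8,r4:Mul2
  c7: CDB Add2=5; issue SUB r3<-Add2  regs: r0:5,r1:2,r2:Add1,r3:Add2,r4:Mul2
  c8: CDB Mul1=-18; stall  regs: r0:5,r1:2,r2:Add1,r3:Add2,r4:Mul2
  c9: stall  regs: r0:5,r1:2,r2:Add1,r3:Add2,r4:Mul2
  c10: stall  regs: r0:5,r1:2,r2:Add1,r3:Add2,r4:Mul2
  c11: CDB Add1=20; issue ADD r1<-Add1  regs: r0:5,r1:Add1,r2:20,r3:Add2,r4:Mul2
  c12: stall  regs: r0:5,r1:Add1,r2:20,r3:Add2,r4:Mul2
  c13: stall  regs: r0:5,r1:Add1,r2:20,r3:Add2,r4:Mul2
  c14: CDB Add2=-12; issue ADD r1<-Add2  regs: r0:5,r1:Add2,r2:20,r3:-12,r4:Mul2
  c15: CDB Mul2=400; issue MUL r3<-Mul1  regs: r0:5,r1:Add2,r2:20,r3:Mul1,r4:400

STATUS = TAG Add2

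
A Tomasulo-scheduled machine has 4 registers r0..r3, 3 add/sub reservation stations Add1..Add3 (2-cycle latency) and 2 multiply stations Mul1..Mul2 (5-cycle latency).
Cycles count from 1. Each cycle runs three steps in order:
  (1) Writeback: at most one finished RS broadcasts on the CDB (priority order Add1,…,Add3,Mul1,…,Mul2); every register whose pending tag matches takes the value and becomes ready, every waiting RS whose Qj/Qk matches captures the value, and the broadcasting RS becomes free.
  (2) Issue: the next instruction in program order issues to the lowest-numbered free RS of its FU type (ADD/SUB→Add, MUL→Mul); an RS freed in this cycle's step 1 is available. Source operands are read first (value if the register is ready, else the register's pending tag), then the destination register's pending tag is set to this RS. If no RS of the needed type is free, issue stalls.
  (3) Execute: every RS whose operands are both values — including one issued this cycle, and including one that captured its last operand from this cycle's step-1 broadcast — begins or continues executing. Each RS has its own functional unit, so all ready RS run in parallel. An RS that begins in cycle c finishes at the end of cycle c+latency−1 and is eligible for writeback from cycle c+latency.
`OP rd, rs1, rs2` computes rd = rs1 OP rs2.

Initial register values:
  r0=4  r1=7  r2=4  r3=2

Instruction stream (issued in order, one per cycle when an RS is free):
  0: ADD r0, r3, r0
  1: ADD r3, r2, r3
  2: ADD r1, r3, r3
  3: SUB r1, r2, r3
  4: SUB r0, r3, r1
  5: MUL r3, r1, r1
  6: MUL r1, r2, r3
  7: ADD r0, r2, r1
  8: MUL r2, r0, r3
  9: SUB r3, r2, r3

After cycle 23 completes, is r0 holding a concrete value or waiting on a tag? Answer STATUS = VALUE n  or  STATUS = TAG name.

STATUS = VALUE 20

  c1: issue ADD r0<-Add1  regs: r0:Add1,r1:7,r2:4,r3:2
  c2: issue ADD r3<-Add2  regs: r0:Add1,r1:7,r2:4,r3:Add2
  c3: CDB Add1=6; issue ADD r1<-Add1  regs: r0:6,r1:Add1,r2:4,r3:Add2
  c4: CDB Add2=6; issue SUB r1<-Add2  regs: r0:6,r1:Add2,r2:4,r3:6
  c5: issue SUB r0<-Add3  regs: r0:Add3,r1:Add2,r2:4,r3:6
  c6: CDB Add1=12; issue MUL r3<-Mul1  regs: r0:Add3,r1:Add2,r2:4,r3:Mul1
  c7: CDB Add2=-2; issue MUL r1<-Mul2  regs: r0:Add3,r1:Mul2,r2:4,r3:Mul1
  c8: issue ADD r0<-Add1  regs: r0:Add1,r1:Mul2,r2:4,r3:Mul1
  c9: CDB Add3=8; stall  regs: r0:Add1,r1:Mul2,r2:4,r3:Mul1
  c10: stall  regs: r0:Add1,r1:Mul2,r2:4,r3:Mul1
  c11: stall  regs: r0:Add1,r1:Mul2,r2:4,r3:Mul1
  c12: CDB Mul1=4; issue MUL r2<-Mul1  regs: r0:Add1,r1:Mul2,r2:Mul1,r3:4
  c13: issue SUB r3<-Add2  regs: r0:Add1,r1:Mul2,r2:Mul1,r3:Add2
  c14: -  regs: r0:Add1,r1:Mul2,r2:Mul1,r3:Add2
  c15: -  regs: r0:Add1,r1:Mul2,r2:Mul1,r3:Add2
  c16: -  regs: r0:Add1,r1:Mul2,r2:Mul1,r3:Add2
  c17: CDB Mul2=16  regs: r0:Add1,r1:16,r2:Mul1,r3:Add2
  c18: -  regs: r0:Add1,r1:16,r2:Mul1,r3:Add2
  c19: CDB Add1=20  regs: r0:20,r1:16,r2:Mul1,r3:Add2
  c20: -  regs: r0:20,r1:16,r2:Mul1,r3:Add2
  c21: -  regs: r0:20,r1:16,r2:Mul1,r3:Add2
  c22: -  regs: r0:20,r1:16,r2:Mul1,r3:Add2
  c23: -  regs: r0:20,r1:16,r2:Mul1,r3:Add2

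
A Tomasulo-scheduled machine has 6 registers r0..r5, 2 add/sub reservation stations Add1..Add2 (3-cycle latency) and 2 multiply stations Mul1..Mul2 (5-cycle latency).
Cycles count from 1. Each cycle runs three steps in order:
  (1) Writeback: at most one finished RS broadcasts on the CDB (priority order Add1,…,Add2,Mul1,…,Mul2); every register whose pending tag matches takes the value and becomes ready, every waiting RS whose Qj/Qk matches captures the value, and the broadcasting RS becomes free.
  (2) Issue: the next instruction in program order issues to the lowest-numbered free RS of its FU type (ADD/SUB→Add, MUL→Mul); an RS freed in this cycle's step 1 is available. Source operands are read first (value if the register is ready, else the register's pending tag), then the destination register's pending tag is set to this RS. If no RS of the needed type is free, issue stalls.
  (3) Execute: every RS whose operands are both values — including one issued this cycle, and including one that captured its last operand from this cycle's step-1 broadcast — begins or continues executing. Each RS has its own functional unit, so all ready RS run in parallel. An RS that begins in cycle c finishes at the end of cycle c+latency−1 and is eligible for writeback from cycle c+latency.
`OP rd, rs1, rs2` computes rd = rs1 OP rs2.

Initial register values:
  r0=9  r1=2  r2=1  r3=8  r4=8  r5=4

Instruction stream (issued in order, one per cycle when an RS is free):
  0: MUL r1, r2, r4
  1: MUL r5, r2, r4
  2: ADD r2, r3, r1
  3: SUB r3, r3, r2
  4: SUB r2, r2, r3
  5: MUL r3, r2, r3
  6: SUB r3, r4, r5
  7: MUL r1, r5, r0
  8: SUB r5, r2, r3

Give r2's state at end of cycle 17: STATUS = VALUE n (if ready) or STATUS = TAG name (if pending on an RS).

c1: issue MUL r1<-Mul1 | r0:9,r1:Mul1,r2:1,r3:8,r4:8,r5:4
c2: issue MUL r5<-Mul2 | r0:9,r1:Mul1,r2:1,r3:8,r4:8,r5:Mul2
c3: issue ADD r2<-Add1 | r0:9,r1:Mul1,r2:Add1,r3:8,r4:8,r5:Mul2
c4: issue SUB r3<-Add2 | r0:9,r1:Mul1,r2:Add1,r3:Add2,r4:8,r5:Mul2
c5: stall | r0:9,r1:Mul1,r2:Add1,r3:Add2,r4:8,r5:Mul2
c6: CDB Mul1=8; stall | r0:9,r1:8,r2:Add1,r3:Add2,r4:8,r5:Mul2
c7: CDB Mul2=8; stall | r0:9,r1:8,r2:Add1,r3:Add2,r4:8,r5:8
c8: stall | r0:9,r1:8,r2:Add1,r3:Add2,r4:8,r5:8
c9: CDB Add1=16; issue SUB r2<-Add1 | r0:9,r1:8,r2:Add1,r3:Add2,r4:8,r5:8
c10: issue MUL r3<-Mul1 | r0:9,r1:8,r2:Add1,r3:Mul1,r4:8,r5:8
c11: stall | r0:9,r1:8,r2:Add1,r3:Mul1,r4:8,r5:8
c12: CDB Add2=-8; issue SUB r3<-Add2 | r0:9,r1:8,r2:Add1,r3:Add2,r4:8,r5:8
c13: issue MUL r1<-Mul2 | r0:9,r1:Mul2,r2:Add1,r3:Add2,r4:8,r5:8
c14: stall | r0:9,r1:Mul2,r2:Add1,r3:Add2,r4:8,r5:8
c15: CDB Add1=24; issue SUB r5<-Add1 | r0:9,r1:Mul2,r2:24,r3:Add2,r4:8,r5:Add1
c16: CDB Add2=0 | r0:9,r1:Mul2,r2:24,r3:0,r4:8,r5:Add1
c17: - | r0:9,r1:Mul2,r2:24,r3:0,r4:8,r5:Add1

STATUS = VALUE 24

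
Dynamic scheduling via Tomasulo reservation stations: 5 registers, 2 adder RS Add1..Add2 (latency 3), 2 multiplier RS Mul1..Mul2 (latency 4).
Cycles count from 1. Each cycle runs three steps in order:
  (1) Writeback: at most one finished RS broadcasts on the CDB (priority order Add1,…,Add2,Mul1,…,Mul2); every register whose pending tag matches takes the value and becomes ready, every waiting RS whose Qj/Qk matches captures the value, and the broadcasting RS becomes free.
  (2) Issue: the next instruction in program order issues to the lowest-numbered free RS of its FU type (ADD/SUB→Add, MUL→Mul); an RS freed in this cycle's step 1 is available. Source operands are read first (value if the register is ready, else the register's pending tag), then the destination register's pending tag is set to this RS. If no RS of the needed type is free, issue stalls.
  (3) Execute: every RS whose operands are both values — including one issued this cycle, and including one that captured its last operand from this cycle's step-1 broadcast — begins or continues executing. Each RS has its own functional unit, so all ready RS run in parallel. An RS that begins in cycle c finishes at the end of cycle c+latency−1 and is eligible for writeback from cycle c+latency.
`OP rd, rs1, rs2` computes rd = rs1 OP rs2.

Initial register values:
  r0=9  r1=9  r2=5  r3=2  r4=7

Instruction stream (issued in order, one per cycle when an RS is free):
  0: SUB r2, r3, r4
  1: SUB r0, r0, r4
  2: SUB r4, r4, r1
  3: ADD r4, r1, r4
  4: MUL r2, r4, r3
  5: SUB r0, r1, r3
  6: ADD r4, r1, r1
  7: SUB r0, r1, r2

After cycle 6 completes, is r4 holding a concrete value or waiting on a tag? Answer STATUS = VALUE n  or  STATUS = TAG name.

STATUS = TAG Add2

c1: issue SUB r2<-Add1 | r0:9,r1:9,r2:Add1,r3:2,r4:7
c2: issue SUB r0<-Add2 | r0:Add2,r1:9,r2:Add1,r3:2,r4:7
c3: stall | r0:Add2,r1:9,r2:Add1,r3:2,r4:7
c4: CDB Add1=-5; issue SUB r4<-Add1 | r0:Add2,r1:9,r2:-5,r3:2,r4:Add1
c5: CDB Add2=2; issue ADD r4<-Add2 | r0:2,r1:9,r2:-5,r3:2,r4:Add2
c6: issue MUL r2<-Mul1 | r0:2,r1:9,r2:Mul1,r3:2,r4:Add2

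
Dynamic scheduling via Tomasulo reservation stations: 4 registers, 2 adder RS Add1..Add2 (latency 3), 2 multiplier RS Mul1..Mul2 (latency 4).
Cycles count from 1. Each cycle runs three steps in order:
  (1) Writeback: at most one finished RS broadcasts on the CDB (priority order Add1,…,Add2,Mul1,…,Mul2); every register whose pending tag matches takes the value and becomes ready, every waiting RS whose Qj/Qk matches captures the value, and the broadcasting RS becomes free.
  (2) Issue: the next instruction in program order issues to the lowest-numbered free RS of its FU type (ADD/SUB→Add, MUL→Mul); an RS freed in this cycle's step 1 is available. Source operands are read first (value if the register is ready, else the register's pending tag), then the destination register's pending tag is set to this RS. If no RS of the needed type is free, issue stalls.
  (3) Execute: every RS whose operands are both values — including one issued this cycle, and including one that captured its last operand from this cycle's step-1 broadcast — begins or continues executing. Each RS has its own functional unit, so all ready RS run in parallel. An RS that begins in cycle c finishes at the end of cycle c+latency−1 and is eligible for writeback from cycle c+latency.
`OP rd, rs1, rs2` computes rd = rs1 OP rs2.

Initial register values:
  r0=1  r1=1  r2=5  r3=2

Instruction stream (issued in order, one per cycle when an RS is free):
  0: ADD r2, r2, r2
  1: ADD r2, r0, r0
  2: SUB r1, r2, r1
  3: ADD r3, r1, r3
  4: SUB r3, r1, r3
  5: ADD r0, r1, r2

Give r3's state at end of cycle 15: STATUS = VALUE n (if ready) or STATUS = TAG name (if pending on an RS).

STATUS = VALUE -2

cycle 1: issue ADD r2<-Add1 // r0:1,r1:1,r2:Add1,r3:2
cycle 2: issue ADD r2<-Add2 // r0:1,r1:1,r2:Add2,r3:2
cycle 3: stall // r0:1,r1:1,r2:Add2,r3:2
cycle 4: CDB Add1=10; issue SUB r1<-Add1 // r0:1,r1:Add1,r2:Add2,r3:2
cycle 5: CDB Add2=2; issue ADD r3<-Add2 // r0:1,r1:Add1,r2:2,r3:Add2
cycle 6: stall // r0:1,r1:Add1,r2:2,r3:Add2
cycle 7: stall // r0:1,r1:Add1,r2:2,r3:Add2
cycle 8: CDB Add1=1; issue SUB r3<-Add1 // r0:1,r1:1,r2:2,r3:Add1
cycle 9: stall // r0:1,r1:1,r2:2,r3:Add1
cycle 10: stall // r0:1,r1:1,r2:2,r3:Add1
cycle 11: CDB Add2=3; issue ADD r0<-Add2 // r0:Add2,r1:1,r2:2,r3:Add1
cycle 12: - // r0:Add2,r1:1,r2:2,r3:Add1
cycle 13: - // r0:Add2,r1:1,r2:2,r3:Add1
cycle 14: CDB Add1=-2 // r0:Add2,r1:1,r2:2,r3:-2
cycle 15: CDB Add2=3 // r0:3,r1:1,r2:2,r3:-2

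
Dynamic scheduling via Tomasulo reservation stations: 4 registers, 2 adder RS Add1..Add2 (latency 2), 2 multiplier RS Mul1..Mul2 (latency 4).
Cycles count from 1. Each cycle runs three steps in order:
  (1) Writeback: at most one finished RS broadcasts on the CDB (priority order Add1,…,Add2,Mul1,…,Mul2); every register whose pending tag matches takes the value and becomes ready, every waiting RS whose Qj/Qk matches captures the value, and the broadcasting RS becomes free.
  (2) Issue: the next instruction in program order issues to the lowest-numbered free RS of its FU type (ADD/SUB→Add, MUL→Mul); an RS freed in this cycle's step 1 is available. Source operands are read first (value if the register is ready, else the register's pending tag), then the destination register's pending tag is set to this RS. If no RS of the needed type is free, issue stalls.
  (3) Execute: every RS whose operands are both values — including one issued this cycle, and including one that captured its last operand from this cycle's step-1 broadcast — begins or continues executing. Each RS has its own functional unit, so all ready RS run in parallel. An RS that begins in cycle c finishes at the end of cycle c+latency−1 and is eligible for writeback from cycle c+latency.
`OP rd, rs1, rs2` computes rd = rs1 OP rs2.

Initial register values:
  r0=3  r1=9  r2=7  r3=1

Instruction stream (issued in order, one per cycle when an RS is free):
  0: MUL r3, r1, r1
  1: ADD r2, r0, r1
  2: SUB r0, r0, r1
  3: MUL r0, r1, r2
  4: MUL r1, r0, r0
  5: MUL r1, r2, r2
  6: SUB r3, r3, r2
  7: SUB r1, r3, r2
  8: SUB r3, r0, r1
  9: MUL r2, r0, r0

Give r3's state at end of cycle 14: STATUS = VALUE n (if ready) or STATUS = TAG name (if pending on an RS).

c1: issue MUL r3<-Mul1 | r0:3,r1:9,r2:7,r3:Mul1
c2: issue ADD r2<-Add1 | r0:3,r1:9,r2:Add1,r3:Mul1
c3: issue SUB r0<-Add2 | r0:Add2,r1:9,r2:Add1,r3:Mul1
c4: CDB Add1=12; issue MUL r0<-Mul2 | r0:Mul2,r1:9,r2:12,r3:Mul1
c5: CDB Add2=-6; stall | r0:Mul2,r1:9,r2:12,r3:Mul1
c6: CDB Mul1=81; issue MUL r1<-Mul1 | r0:Mul2,r1:Mul1,r2:12,r3:81
c7: stall | r0:Mul2,r1:Mul1,r2:12,r3:81
c8: CDB Mul2=108; issue MUL r1<-Mul2 | r0:108,r1:Mul2,r2:12,r3:81
c9: issue SUB r3<-Add1 | r0:108,r1:Mul2,r2:12,r3:Add1
c10: issue SUB r1<-Add2 | r0:108,r1:Add2,r2:12,r3:Add1
c11: CDB Add1=69; issue SUB r3<-Add1 | r0:108,r1:Add2,r2:12,r3:Add1
c12: CDB Mul1=11664; issue MUL r2<-Mul1 | r0:108,r1:Add2,r2:Mul1,r3:Add1
c13: CDB Add2=57 | r0:108,r1:57,r2:Mul1,r3:Add1
c14: CDB Mul2=144 | r0:108,r1:57,r2:Mul1,r3:Add1

STATUS = TAG Add1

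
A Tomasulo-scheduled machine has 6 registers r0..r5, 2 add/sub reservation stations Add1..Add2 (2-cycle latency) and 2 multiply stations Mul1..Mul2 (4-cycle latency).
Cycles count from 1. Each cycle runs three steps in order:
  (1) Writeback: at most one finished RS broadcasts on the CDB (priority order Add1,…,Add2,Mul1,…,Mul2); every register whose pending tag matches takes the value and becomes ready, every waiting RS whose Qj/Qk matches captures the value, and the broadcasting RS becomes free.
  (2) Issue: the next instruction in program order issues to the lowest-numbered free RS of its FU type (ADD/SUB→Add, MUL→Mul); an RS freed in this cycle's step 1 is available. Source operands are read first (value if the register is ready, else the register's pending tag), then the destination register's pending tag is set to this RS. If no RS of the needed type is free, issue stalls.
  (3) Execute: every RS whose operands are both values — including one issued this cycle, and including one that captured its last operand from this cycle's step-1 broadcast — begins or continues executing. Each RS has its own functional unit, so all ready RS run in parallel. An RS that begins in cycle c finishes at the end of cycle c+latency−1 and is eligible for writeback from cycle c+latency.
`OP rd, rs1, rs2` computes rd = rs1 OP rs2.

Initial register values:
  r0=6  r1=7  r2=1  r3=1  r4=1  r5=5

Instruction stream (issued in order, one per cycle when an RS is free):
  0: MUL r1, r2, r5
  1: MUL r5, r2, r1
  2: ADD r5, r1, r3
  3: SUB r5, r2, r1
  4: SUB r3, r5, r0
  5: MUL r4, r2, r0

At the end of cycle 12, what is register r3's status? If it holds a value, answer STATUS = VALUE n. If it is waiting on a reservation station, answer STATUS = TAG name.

c1: issue MUL r1<-Mul1 | r0:6,r1:Mul1,r2:1,r3:1,r4:1,r5:5
c2: issue MUL r5<-Mul2 | r0:6,r1:Mul1,r2:1,r3:1,r4:1,r5:Mul2
c3: issue ADD r5<-Add1 | r0:6,r1:Mul1,r2:1,r3:1,r4:1,r5:Add1
c4: issue SUB r5<-Add2 | r0:6,r1:Mul1,r2:1,r3:1,r4:1,r5:Add2
c5: CDB Mul1=5; stall | r0:6,r1:5,r2:1,r3:1,r4:1,r5:Add2
c6: stall | r0:6,r1:5,r2:1,r3:1,r4:1,r5:Add2
c7: CDB Add1=6; issue SUB r3<-Add1 | r0:6,r1:5,r2:1,r3:Add1,r4:1,r5:Add2
c8: CDB Add2=-4; issue MUL r4<-Mul1 | r0:6,r1:5,r2:1,r3:Add1,r4:Mul1,r5:-4
c9: CDB Mul2=5 | r0:6,r1:5,r2:1,r3:Add1,r4:Mul1,r5:-4
c10: CDB Add1=-10 | r0:6,r1:5,r2:1,r3:-10,r4:Mul1,r5:-4
c11: - | r0:6,r1:5,r2:1,r3:-10,r4:Mul1,r5:-4
c12: CDB Mul1=6 | r0:6,r1:5,r2:1,r3:-10,r4:6,r5:-4

STATUS = VALUE -10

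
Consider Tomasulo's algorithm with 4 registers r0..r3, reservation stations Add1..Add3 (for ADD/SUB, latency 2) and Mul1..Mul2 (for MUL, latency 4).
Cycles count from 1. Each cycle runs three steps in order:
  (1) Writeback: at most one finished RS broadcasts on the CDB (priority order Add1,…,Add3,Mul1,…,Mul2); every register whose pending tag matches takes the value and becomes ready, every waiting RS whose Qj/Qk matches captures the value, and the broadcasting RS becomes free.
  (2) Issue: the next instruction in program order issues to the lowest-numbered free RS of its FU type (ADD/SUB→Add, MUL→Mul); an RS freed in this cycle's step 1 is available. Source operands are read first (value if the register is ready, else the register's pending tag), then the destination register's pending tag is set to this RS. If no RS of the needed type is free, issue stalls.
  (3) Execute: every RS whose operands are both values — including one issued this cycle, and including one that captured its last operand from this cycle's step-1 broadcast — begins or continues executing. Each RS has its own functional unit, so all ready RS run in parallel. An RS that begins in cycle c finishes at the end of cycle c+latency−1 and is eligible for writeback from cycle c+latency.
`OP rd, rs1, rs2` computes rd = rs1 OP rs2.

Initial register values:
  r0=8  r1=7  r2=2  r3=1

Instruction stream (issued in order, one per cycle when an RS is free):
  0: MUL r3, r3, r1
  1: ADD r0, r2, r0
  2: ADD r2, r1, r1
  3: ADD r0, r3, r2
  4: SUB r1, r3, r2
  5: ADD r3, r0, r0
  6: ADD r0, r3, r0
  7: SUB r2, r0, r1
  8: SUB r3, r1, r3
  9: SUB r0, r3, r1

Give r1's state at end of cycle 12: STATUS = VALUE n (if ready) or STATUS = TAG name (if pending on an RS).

  c1: issue MUL r3<-Mul1  regs: r0:8,r1:7,r2:2,r3:Mul1
  c2: issue ADD r0<-Add1  regs: r0:Add1,r1:7,r2:2,r3:Mul1
  c3: issue ADD r2<-Add2  regs: r0:Add1,r1:7,r2:Add2,r3:Mul1
  c4: CDB Add1=10; issue ADD r0<-Add1  regs: r0:Add1,r1:7,r2:Add2,r3:Mul1
  c5: CDB Add2=14; issue SUB r1<-Add2  regs: r0:Add1,r1:Add2,r2:14,r3:Mul1
  c6: CDB Mul1=7; issue ADD r3<-Add3  regs: r0:Add1,r1:Add2,r2:14,r3:Add3
  c7: stall  regs: r0:Add1,r1:Add2,r2:14,r3:Add3
  c8: CDB Add1=21; issue ADD r0<-Add1  regs: r0:Add1,r1:Add2,r2:14,r3:Add3
  c9: CDB Add2=-7; issue SUB r2<-Add2  regs: r0:Add1,r1:-7,r2:Add2,r3:Add3
  c10: CDB Add3=42; issue SUB r3<-Add3  regs: r0:Add1,r1:-7,r2:Add2,r3:Add3
  c11: stall  regs: r0:Add1,r1:-7,r2:Add2,r3:Add3
  c12: CDB Add1=63; issue SUB r0<-Add1  regs: r0:Add1,r1:-7,r2:Add2,r3:Add3

STATUS = VALUE -7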